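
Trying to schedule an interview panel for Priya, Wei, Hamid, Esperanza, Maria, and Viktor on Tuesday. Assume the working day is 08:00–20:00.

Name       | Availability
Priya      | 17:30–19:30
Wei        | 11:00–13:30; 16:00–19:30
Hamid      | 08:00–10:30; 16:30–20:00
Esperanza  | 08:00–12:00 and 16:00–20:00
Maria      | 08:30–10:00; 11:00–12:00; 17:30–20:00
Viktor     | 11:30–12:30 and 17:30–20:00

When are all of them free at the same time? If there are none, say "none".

Priya ∩ Wei: 17:30-19:30.
Priya ∩ Wei ∩ Hamid: 17:30-19:30.
Priya ∩ Wei ∩ Hamid ∩ Esperanza: 17:30-19:30.
Priya ∩ Wei ∩ Hamid ∩ Esperanza ∩ Maria: 17:30-19:30.
Priya ∩ Wei ∩ Hamid ∩ Esperanza ∩ Maria ∩ Viktor: 17:30-19:30.

17:30-19:30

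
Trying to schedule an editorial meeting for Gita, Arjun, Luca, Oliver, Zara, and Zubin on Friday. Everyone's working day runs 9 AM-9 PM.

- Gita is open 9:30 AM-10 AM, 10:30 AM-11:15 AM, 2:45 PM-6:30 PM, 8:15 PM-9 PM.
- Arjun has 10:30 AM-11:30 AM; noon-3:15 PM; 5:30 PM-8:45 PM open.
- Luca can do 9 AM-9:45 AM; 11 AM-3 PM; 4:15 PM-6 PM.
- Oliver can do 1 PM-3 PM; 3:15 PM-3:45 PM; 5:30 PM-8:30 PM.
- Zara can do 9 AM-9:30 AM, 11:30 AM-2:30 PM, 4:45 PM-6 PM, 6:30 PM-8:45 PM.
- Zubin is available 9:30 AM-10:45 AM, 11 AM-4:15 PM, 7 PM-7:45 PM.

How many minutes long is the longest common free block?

Gita ∩ Arjun: 10:30-11:15, 14:45-15:15, 17:30-18:30, 20:15-20:45.
Gita ∩ Arjun ∩ Luca: 11:00-11:15, 14:45-15:00, 17:30-18:00.
Gita ∩ Arjun ∩ Luca ∩ Oliver: 14:45-15:00, 17:30-18:00.
Gita ∩ Arjun ∩ Luca ∩ Oliver ∩ Zara: 17:30-18:00.
Gita ∩ Arjun ∩ Luca ∩ Oliver ∩ Zara ∩ Zubin: ∅.
There is no time when everyone is free.
No common window exists, so the longest block is 0 minutes.

0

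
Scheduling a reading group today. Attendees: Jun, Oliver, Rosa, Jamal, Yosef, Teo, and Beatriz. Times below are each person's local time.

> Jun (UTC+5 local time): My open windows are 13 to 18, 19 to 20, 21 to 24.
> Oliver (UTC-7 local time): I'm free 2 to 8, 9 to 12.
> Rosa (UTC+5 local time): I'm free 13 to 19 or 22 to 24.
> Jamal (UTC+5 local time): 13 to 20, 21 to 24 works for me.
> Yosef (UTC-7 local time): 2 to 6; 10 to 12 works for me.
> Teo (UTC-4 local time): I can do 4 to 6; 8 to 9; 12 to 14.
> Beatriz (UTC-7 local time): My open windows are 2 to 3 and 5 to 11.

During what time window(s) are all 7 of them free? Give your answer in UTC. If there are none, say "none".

09:00-10:00, 12:00-13:00, 17:00-18:00

Jun in UTC: 08:00-13:00, 14:00-15:00, 16:00-19:00 (subtract 5h to convert from UTC+5).
Oliver in UTC: 09:00-15:00, 16:00-19:00 (add 7h to convert from UTC-7).
Rosa in UTC: 08:00-14:00, 17:00-19:00 (subtract 5h to convert from UTC+5).
Jamal in UTC: 08:00-15:00, 16:00-19:00 (subtract 5h to convert from UTC+5).
Yosef in UTC: 09:00-13:00, 17:00-19:00 (add 7h to convert from UTC-7).
Teo in UTC: 08:00-10:00, 12:00-13:00, 16:00-18:00 (add 4h to convert from UTC-4).
Beatriz in UTC: 09:00-10:00, 12:00-18:00 (add 7h to convert from UTC-7).
Jun ∩ Oliver: 09:00-13:00, 14:00-15:00, 16:00-19:00.
Jun ∩ Oliver ∩ Rosa: 09:00-13:00, 17:00-19:00.
Jun ∩ Oliver ∩ Rosa ∩ Jamal: 09:00-13:00, 17:00-19:00.
Jun ∩ Oliver ∩ Rosa ∩ Jamal ∩ Yosef: 09:00-13:00, 17:00-19:00.
Jun ∩ Oliver ∩ Rosa ∩ Jamal ∩ Yosef ∩ Teo: 09:00-10:00, 12:00-13:00, 17:00-18:00.
Jun ∩ Oliver ∩ Rosa ∩ Jamal ∩ Yosef ∩ Teo ∩ Beatriz: 09:00-10:00, 12:00-13:00, 17:00-18:00.
So the common availability across everyone is 09:00-10:00, 12:00-13:00, 17:00-18:00.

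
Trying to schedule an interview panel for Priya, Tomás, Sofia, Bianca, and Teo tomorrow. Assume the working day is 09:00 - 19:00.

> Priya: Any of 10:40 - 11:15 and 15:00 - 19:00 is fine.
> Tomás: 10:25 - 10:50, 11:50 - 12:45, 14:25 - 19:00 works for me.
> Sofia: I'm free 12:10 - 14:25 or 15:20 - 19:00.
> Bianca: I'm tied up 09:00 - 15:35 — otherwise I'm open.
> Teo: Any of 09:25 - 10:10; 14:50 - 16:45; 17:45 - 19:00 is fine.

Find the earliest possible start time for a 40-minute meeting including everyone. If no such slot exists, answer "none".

15:35

Priya free: 10:40-11:15, 15:00-19:00.
Tomás free: 10:25-10:50, 11:50-12:45, 14:25-19:00.
Sofia free: 12:10-14:25, 15:20-19:00.
Bianca free: 15:35-19:00 (invert busy blocks within the working day).
Teo free: 09:25-10:10, 14:50-16:45, 17:45-19:00.
Priya ∩ Tomás: 10:40-10:50, 15:00-19:00.
Priya ∩ Tomás ∩ Sofia: 15:20-19:00.
Priya ∩ Tomás ∩ Sofia ∩ Bianca: 15:35-19:00.
Priya ∩ Tomás ∩ Sofia ∩ Bianca ∩ Teo: 15:35-16:45, 17:45-19:00.
Those are the intersection windows.
The first common window of at least 40 minutes is 15:35-16:45, so the earliest start is 15:35.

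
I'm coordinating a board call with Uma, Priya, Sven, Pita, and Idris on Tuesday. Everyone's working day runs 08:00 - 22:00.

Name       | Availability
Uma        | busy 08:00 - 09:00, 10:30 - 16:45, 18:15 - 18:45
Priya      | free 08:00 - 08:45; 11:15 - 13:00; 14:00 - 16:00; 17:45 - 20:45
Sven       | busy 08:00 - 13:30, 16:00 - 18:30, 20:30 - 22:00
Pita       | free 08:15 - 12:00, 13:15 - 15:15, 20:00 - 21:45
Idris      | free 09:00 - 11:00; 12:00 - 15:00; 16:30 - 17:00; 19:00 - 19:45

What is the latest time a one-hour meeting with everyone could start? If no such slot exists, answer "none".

none

Uma free: 09:00-10:30, 16:45-18:15, 18:45-22:00 (invert busy blocks within the working day).
Priya free: 08:00-08:45, 11:15-13:00, 14:00-16:00, 17:45-20:45.
Sven free: 13:30-16:00, 18:30-20:30 (invert busy blocks within the working day).
Pita free: 08:15-12:00, 13:15-15:15, 20:00-21:45.
Idris free: 09:00-11:00, 12:00-15:00, 16:30-17:00, 19:00-19:45.
Uma ∩ Priya: 17:45-18:15, 18:45-20:45.
Uma ∩ Priya ∩ Sven: 18:45-20:30.
Uma ∩ Priya ∩ Sven ∩ Pita: 20:00-20:30.
Uma ∩ Priya ∩ Sven ∩ Pita ∩ Idris: ∅.
There is no time when everyone is free.
No common window is at least 60 minutes long.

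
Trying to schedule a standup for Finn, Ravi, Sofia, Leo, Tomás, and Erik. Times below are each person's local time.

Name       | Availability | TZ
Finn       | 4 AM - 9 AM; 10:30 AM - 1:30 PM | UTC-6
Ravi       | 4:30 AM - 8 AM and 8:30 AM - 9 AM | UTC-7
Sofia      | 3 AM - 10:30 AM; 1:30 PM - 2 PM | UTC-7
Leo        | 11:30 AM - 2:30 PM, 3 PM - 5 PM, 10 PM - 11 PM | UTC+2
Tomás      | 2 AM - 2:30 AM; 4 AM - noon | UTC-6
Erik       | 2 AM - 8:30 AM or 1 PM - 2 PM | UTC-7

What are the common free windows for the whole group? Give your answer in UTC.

Finn in UTC: 10:00-15:00, 16:30-19:30 (add 6h to convert from UTC-6).
Ravi in UTC: 11:30-15:00, 15:30-16:00 (add 7h to convert from UTC-7).
Sofia in UTC: 10:00-17:30, 20:30-21:00 (add 7h to convert from UTC-7).
Leo in UTC: 09:30-12:30, 13:00-15:00, 20:00-21:00 (subtract 2h to convert from UTC+2).
Tomás in UTC: 08:00-08:30, 10:00-18:00 (add 6h to convert from UTC-6).
Erik in UTC: 09:00-15:30, 20:00-21:00 (add 7h to convert from UTC-7).
Finn ∩ Ravi: 11:30-15:00.
Finn ∩ Ravi ∩ Sofia: 11:30-15:00.
Finn ∩ Ravi ∩ Sofia ∩ Leo: 11:30-12:30, 13:00-15:00.
Finn ∩ Ravi ∩ Sofia ∩ Leo ∩ Tomás: 11:30-12:30, 13:00-15:00.
Finn ∩ Ravi ∩ Sofia ∩ Leo ∩ Tomás ∩ Erik: 11:30-12:30, 13:00-15:00.

11:30-12:30, 13:00-15:00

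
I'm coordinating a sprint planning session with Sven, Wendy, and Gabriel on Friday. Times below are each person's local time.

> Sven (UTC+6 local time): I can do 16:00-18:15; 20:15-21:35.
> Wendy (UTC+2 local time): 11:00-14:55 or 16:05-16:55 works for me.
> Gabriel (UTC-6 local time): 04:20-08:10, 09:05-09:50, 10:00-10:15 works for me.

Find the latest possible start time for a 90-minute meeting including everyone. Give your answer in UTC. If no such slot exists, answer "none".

10:45

Sven in UTC: 10:00-12:15, 14:15-15:35 (subtract 6h to convert from UTC+6).
Wendy in UTC: 09:00-12:55, 14:05-14:55 (subtract 2h to convert from UTC+2).
Gabriel in UTC: 10:20-14:10, 15:05-15:50, 16:00-16:15 (add 6h to convert from UTC-6).
Sven ∩ Wendy: 10:00-12:15, 14:15-14:55.
Sven ∩ Wendy ∩ Gabriel: 10:20-12:15.
The last common window of at least 90 minutes is 10:20-12:15; a 90-minute meeting can start as late as 10:45 and still end by 12:15.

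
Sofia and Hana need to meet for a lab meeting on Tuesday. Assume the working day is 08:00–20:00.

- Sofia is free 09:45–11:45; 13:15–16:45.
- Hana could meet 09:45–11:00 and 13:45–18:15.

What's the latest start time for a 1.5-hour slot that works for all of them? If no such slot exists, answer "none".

15:15

Sofia ∩ Hana: 09:45-11:00, 13:45-16:45.
Those are the intersection windows.
The last common window of at least 90 minutes is 13:45-16:45; a 90-minute meeting can start as late as 15:15 and still end by 16:45.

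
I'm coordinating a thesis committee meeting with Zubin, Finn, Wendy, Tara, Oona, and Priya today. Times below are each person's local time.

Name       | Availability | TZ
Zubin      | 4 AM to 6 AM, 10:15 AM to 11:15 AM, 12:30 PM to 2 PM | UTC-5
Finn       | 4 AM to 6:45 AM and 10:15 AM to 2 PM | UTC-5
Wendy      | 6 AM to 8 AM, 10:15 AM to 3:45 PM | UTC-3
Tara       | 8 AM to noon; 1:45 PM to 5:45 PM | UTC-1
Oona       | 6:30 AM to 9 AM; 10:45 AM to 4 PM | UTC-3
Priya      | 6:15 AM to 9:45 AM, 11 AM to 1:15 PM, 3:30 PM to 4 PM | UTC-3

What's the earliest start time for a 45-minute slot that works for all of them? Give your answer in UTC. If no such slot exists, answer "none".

Zubin in UTC: 09:00-11:00, 15:15-16:15, 17:30-19:00 (add 5h to convert from UTC-5).
Finn in UTC: 09:00-11:45, 15:15-19:00 (add 5h to convert from UTC-5).
Wendy in UTC: 09:00-11:00, 13:15-18:45 (add 3h to convert from UTC-3).
Tara in UTC: 09:00-13:00, 14:45-18:45 (add 1h to convert from UTC-1).
Oona in UTC: 09:30-12:00, 13:45-19:00 (add 3h to convert from UTC-3).
Priya in UTC: 09:15-12:45, 14:00-16:15, 18:30-19:00 (add 3h to convert from UTC-3).
Zubin ∩ Finn: 09:00-11:00, 15:15-16:15, 17:30-19:00.
Zubin ∩ Finn ∩ Wendy: 09:00-11:00, 15:15-16:15, 17:30-18:45.
Zubin ∩ Finn ∩ Wendy ∩ Tara: 09:00-11:00, 15:15-16:15, 17:30-18:45.
Zubin ∩ Finn ∩ Wendy ∩ Tara ∩ Oona: 09:30-11:00, 15:15-16:15, 17:30-18:45.
Zubin ∩ Finn ∩ Wendy ∩ Tara ∩ Oona ∩ Priya: 09:30-11:00, 15:15-16:15, 18:30-18:45.
The first common window of at least 45 minutes is 09:30-11:00, so the earliest start is 09:30.

09:30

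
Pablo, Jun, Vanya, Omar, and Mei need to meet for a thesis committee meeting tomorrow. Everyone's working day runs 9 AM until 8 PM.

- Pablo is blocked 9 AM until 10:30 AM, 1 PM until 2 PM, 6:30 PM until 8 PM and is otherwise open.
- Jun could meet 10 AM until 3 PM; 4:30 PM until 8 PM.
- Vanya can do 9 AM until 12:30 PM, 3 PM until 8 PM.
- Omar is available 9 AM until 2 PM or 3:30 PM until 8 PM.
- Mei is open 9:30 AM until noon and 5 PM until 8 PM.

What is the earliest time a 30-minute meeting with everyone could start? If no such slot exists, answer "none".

10:30

Pablo free: 10:30-13:00, 14:00-18:30 (invert busy blocks within the working day).
Jun free: 10:00-15:00, 16:30-20:00.
Vanya free: 09:00-12:30, 15:00-20:00.
Omar free: 09:00-14:00, 15:30-20:00.
Mei free: 09:30-12:00, 17:00-20:00.
Pablo ∩ Jun: 10:30-13:00, 14:00-15:00, 16:30-18:30.
Pablo ∩ Jun ∩ Vanya: 10:30-12:30, 16:30-18:30.
Pablo ∩ Jun ∩ Vanya ∩ Omar: 10:30-12:30, 16:30-18:30.
Pablo ∩ Jun ∩ Vanya ∩ Omar ∩ Mei: 10:30-12:00, 17:00-18:30.
The first common window of at least 30 minutes is 10:30-12:00, so the earliest start is 10:30.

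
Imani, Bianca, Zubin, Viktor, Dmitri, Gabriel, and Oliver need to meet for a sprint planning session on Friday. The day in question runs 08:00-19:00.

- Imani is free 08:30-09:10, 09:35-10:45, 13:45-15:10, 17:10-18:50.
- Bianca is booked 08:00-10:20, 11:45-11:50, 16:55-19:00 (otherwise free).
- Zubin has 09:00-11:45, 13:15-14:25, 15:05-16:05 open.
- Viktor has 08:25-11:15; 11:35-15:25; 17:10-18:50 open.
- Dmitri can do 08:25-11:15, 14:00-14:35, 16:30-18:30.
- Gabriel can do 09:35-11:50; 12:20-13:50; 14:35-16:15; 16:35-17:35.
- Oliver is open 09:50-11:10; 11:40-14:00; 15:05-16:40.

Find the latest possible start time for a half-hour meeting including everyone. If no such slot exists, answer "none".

none

Imani free: 08:30-09:10, 09:35-10:45, 13:45-15:10, 17:10-18:50.
Bianca free: 10:20-11:45, 11:50-16:55 (invert busy blocks within the working day).
Zubin free: 09:00-11:45, 13:15-14:25, 15:05-16:05.
Viktor free: 08:25-11:15, 11:35-15:25, 17:10-18:50.
Dmitri free: 08:25-11:15, 14:00-14:35, 16:30-18:30.
Gabriel free: 09:35-11:50, 12:20-13:50, 14:35-16:15, 16:35-17:35.
Oliver free: 09:50-11:10, 11:40-14:00, 15:05-16:40.
Imani ∩ Bianca: 10:20-10:45, 13:45-15:10.
Imani ∩ Bianca ∩ Zubin: 10:20-10:45, 13:45-14:25, 15:05-15:10.
Imani ∩ Bianca ∩ Zubin ∩ Viktor: 10:20-10:45, 13:45-14:25, 15:05-15:10.
Imani ∩ Bianca ∩ Zubin ∩ Viktor ∩ Dmitri: 10:20-10:45, 14:00-14:25.
Imani ∩ Bianca ∩ Zubin ∩ Viktor ∩ Dmitri ∩ Gabriel: 10:20-10:45.
Imani ∩ Bianca ∩ Zubin ∩ Viktor ∩ Dmitri ∩ Gabriel ∩ Oliver: 10:20-10:45.
No common window is at least 30 minutes long.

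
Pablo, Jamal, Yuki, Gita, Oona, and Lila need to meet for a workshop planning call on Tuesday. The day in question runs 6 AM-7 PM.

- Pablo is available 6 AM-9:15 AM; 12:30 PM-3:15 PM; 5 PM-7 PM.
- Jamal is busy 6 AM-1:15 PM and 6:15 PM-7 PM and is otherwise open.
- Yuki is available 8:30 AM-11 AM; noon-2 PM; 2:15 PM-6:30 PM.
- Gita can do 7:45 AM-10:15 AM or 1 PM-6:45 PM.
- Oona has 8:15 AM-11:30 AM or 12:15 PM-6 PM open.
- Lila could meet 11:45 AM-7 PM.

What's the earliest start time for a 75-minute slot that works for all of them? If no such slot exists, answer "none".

Pablo free: 06:00-09:15, 12:30-15:15, 17:00-19:00.
Jamal free: 13:15-18:15 (invert busy blocks within the working day).
Yuki free: 08:30-11:00, 12:00-14:00, 14:15-18:30.
Gita free: 07:45-10:15, 13:00-18:45.
Oona free: 08:15-11:30, 12:15-18:00.
Lila free: 11:45-19:00.
Pablo ∩ Jamal: 13:15-15:15, 17:00-18:15.
Pablo ∩ Jamal ∩ Yuki: 13:15-14:00, 14:15-15:15, 17:00-18:15.
Pablo ∩ Jamal ∩ Yuki ∩ Gita: 13:15-14:00, 14:15-15:15, 17:00-18:15.
Pablo ∩ Jamal ∩ Yuki ∩ Gita ∩ Oona: 13:15-14:00, 14:15-15:15, 17:00-18:00.
Pablo ∩ Jamal ∩ Yuki ∩ Gita ∩ Oona ∩ Lila: 13:15-14:00, 14:15-15:15, 17:00-18:00.
Those are the intersection windows.
No common window is at least 75 minutes long.

none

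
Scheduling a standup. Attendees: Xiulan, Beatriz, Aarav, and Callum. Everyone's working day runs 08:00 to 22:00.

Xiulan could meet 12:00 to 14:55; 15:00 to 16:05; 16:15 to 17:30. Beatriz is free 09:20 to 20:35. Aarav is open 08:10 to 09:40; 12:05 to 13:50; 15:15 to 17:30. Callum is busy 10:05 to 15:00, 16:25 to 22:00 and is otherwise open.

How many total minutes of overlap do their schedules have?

Xiulan free: 12:00-14:55, 15:00-16:05, 16:15-17:30.
Beatriz free: 09:20-20:35.
Aarav free: 08:10-09:40, 12:05-13:50, 15:15-17:30.
Callum free: 08:00-10:05, 15:00-16:25 (invert busy blocks within the working day).
Xiulan ∩ Beatriz: 12:00-14:55, 15:00-16:05, 16:15-17:30.
Xiulan ∩ Beatriz ∩ Aarav: 12:05-13:50, 15:15-16:05, 16:15-17:30.
Xiulan ∩ Beatriz ∩ Aarav ∩ Callum: 15:15-16:05, 16:15-16:25.
Those are the intersection windows.
Summing the common windows: 50 + 10 = 60 minutes.

60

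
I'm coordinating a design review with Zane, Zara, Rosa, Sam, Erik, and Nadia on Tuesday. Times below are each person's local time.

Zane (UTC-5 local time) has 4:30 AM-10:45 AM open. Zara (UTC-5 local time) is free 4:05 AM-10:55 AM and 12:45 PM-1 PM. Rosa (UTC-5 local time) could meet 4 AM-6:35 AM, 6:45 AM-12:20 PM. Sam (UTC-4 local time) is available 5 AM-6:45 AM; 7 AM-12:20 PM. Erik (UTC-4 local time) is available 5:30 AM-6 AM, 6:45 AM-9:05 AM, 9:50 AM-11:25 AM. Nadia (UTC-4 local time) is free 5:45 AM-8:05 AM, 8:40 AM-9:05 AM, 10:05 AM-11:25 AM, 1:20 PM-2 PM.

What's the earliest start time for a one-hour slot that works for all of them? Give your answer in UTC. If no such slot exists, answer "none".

14:05

Zane in UTC: 09:30-15:45 (add 5h to convert from UTC-5).
Zara in UTC: 09:05-15:55, 17:45-18:00 (add 5h to convert from UTC-5).
Rosa in UTC: 09:00-11:35, 11:45-17:20 (add 5h to convert from UTC-5).
Sam in UTC: 09:00-10:45, 11:00-16:20 (add 4h to convert from UTC-4).
Erik in UTC: 09:30-10:00, 10:45-13:05, 13:50-15:25 (add 4h to convert from UTC-4).
Nadia in UTC: 09:45-12:05, 12:40-13:05, 14:05-15:25, 17:20-18:00 (add 4h to convert from UTC-4).
Zane ∩ Zara: 09:30-15:45.
Zane ∩ Zara ∩ Rosa: 09:30-11:35, 11:45-15:45.
Zane ∩ Zara ∩ Rosa ∩ Sam: 09:30-10:45, 11:00-11:35, 11:45-15:45.
Zane ∩ Zara ∩ Rosa ∩ Sam ∩ Erik: 09:30-10:00, 11:00-11:35, 11:45-13:05, 13:50-15:25.
Zane ∩ Zara ∩ Rosa ∩ Sam ∩ Erik ∩ Nadia: 09:45-10:00, 11:00-11:35, 11:45-12:05, 12:40-13:05, 14:05-15:25.
The first common window of at least 60 minutes is 14:05-15:25, so the earliest start is 14:05.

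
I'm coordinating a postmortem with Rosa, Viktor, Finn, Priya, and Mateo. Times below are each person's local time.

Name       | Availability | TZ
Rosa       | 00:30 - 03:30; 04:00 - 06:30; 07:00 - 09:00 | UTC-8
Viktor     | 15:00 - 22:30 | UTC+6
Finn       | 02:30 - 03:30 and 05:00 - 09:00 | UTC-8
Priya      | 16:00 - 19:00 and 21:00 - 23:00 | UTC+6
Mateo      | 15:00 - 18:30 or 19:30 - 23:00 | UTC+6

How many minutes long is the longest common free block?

Rosa in UTC: 08:30-11:30, 12:00-14:30, 15:00-17:00 (add 8h to convert from UTC-8).
Viktor in UTC: 09:00-16:30 (subtract 6h to convert from UTC+6).
Finn in UTC: 10:30-11:30, 13:00-17:00 (add 8h to convert from UTC-8).
Priya in UTC: 10:00-13:00, 15:00-17:00 (subtract 6h to convert from UTC+6).
Mateo in UTC: 09:00-12:30, 13:30-17:00 (subtract 6h to convert from UTC+6).
Rosa ∩ Viktor: 09:00-11:30, 12:00-14:30, 15:00-16:30.
Rosa ∩ Viktor ∩ Finn: 10:30-11:30, 13:00-14:30, 15:00-16:30.
Rosa ∩ Viktor ∩ Finn ∩ Priya: 10:30-11:30, 15:00-16:30.
Rosa ∩ Viktor ∩ Finn ∩ Priya ∩ Mateo: 10:30-11:30, 15:00-16:30.
The longest is 15:00-16:30 at 90 minutes.

90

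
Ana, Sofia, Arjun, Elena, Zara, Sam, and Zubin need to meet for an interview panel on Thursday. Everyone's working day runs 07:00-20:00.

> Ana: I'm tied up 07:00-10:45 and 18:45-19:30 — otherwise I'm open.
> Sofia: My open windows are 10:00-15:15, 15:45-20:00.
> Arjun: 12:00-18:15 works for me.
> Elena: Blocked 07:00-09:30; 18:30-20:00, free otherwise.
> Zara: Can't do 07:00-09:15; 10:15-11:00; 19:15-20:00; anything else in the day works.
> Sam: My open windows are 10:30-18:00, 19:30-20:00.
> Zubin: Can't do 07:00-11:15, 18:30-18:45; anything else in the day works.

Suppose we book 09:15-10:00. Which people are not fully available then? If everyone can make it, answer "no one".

Ana, Arjun, Elena, Sam, Sofia, Zubin

Ana free: 10:45-18:45, 19:30-20:00 (invert busy blocks within the working day).
Sofia free: 10:00-15:15, 15:45-20:00.
Arjun free: 12:00-18:15.
Elena free: 09:30-18:30 (invert busy blocks within the working day).
Zara free: 09:15-10:15, 11:00-19:15 (invert busy blocks within the working day).
Sam free: 10:30-18:00, 19:30-20:00.
Zubin free: 11:15-18:30, 18:45-20:00 (invert busy blocks within the working day).
Ana: not fully free for 09:15-10:00. Sofia: not fully free for 09:15-10:00. Arjun: not fully free for 09:15-10:00. Elena: not fully free for 09:15-10:00. Zara: free for 09:15-10:00. Sam: not fully free for 09:15-10:00. Zubin: not fully free for 09:15-10:00.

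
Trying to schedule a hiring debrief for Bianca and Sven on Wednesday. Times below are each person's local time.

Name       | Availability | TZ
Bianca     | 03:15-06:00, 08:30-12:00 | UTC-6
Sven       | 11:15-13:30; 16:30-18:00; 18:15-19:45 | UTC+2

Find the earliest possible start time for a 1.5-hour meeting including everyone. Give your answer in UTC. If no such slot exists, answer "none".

Bianca in UTC: 09:15-12:00, 14:30-18:00 (add 6h to convert from UTC-6).
Sven in UTC: 09:15-11:30, 14:30-16:00, 16:15-17:45 (subtract 2h to convert from UTC+2).
Bianca ∩ Sven: 09:15-11:30, 14:30-16:00, 16:15-17:45.
Those are the intersection windows.
The first common window of at least 90 minutes is 09:15-11:30, so the earliest start is 09:15.

09:15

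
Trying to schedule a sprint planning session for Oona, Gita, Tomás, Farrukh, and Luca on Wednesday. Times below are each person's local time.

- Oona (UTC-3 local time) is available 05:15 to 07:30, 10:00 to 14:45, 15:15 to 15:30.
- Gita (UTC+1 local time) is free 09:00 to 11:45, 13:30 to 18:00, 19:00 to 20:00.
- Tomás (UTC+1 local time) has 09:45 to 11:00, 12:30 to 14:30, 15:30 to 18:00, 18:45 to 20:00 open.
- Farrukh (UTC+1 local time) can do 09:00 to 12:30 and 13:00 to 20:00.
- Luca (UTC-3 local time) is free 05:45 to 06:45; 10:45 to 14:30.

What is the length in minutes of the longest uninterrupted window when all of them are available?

150

Oona in UTC: 08:15-10:30, 13:00-17:45, 18:15-18:30 (add 3h to convert from UTC-3).
Gita in UTC: 08:00-10:45, 12:30-17:00, 18:00-19:00 (subtract 1h to convert from UTC+1).
Tomás in UTC: 08:45-10:00, 11:30-13:30, 14:30-17:00, 17:45-19:00 (subtract 1h to convert from UTC+1).
Farrukh in UTC: 08:00-11:30, 12:00-19:00 (subtract 1h to convert from UTC+1).
Luca in UTC: 08:45-09:45, 13:45-17:30 (add 3h to convert from UTC-3).
Oona ∩ Gita: 08:15-10:30, 13:00-17:00, 18:15-18:30.
Oona ∩ Gita ∩ Tomás: 08:45-10:00, 13:00-13:30, 14:30-17:00, 18:15-18:30.
Oona ∩ Gita ∩ Tomás ∩ Farrukh: 08:45-10:00, 13:00-13:30, 14:30-17:00, 18:15-18:30.
Oona ∩ Gita ∩ Tomás ∩ Farrukh ∩ Luca: 08:45-09:45, 14:30-17:00.
Those are the intersection windows.
The longest is 14:30-17:00 at 150 minutes.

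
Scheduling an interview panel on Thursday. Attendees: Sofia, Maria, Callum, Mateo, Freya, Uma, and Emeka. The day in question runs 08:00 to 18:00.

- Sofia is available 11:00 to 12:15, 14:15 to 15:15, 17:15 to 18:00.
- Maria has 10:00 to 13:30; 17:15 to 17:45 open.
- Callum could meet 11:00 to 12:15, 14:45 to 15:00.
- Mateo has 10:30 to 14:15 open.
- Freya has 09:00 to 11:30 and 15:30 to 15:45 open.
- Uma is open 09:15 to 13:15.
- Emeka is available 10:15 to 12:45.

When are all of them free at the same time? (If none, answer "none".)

Sofia ∩ Maria: 11:00-12:15, 17:15-17:45.
Sofia ∩ Maria ∩ Callum: 11:00-12:15.
Sofia ∩ Maria ∩ Callum ∩ Mateo: 11:00-12:15.
Sofia ∩ Maria ∩ Callum ∩ Mateo ∩ Freya: 11:00-11:30.
Sofia ∩ Maria ∩ Callum ∩ Mateo ∩ Freya ∩ Uma: 11:00-11:30.
Sofia ∩ Maria ∩ Callum ∩ Mateo ∩ Freya ∩ Uma ∩ Emeka: 11:00-11:30.

11:00-11:30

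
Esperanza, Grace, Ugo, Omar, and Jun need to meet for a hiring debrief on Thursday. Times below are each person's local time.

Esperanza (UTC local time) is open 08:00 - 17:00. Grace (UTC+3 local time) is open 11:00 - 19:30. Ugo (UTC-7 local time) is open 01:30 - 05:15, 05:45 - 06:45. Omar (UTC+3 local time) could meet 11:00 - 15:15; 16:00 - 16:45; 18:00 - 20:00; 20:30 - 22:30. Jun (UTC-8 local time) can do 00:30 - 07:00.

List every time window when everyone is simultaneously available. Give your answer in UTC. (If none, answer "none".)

08:30-12:15, 13:00-13:45

Esperanza in UTC: 08:00-17:00.
Grace in UTC: 08:00-16:30 (subtract 3h to convert from UTC+3).
Ugo in UTC: 08:30-12:15, 12:45-13:45 (add 7h to convert from UTC-7).
Omar in UTC: 08:00-12:15, 13:00-13:45, 15:00-17:00, 17:30-19:30 (subtract 3h to convert from UTC+3).
Jun in UTC: 08:30-15:00 (add 8h to convert from UTC-8).
Esperanza ∩ Grace: 08:00-16:30.
Esperanza ∩ Grace ∩ Ugo: 08:30-12:15, 12:45-13:45.
Esperanza ∩ Grace ∩ Ugo ∩ Omar: 08:30-12:15, 13:00-13:45.
Esperanza ∩ Grace ∩ Ugo ∩ Omar ∩ Jun: 08:30-12:15, 13:00-13:45.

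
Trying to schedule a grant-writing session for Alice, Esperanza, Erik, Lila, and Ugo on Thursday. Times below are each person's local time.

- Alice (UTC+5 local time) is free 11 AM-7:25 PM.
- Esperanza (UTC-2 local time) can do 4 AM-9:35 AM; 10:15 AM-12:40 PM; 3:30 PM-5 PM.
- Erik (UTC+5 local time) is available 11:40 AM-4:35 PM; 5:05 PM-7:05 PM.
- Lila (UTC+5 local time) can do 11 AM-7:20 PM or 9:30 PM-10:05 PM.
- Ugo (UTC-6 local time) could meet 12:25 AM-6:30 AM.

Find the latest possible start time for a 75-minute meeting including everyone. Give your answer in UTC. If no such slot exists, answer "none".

10:20

Alice in UTC: 06:00-14:25 (subtract 5h to convert from UTC+5).
Esperanza in UTC: 06:00-11:35, 12:15-14:40, 17:30-19:00 (add 2h to convert from UTC-2).
Erik in UTC: 06:40-11:35, 12:05-14:05 (subtract 5h to convert from UTC+5).
Lila in UTC: 06:00-14:20, 16:30-17:05 (subtract 5h to convert from UTC+5).
Ugo in UTC: 06:25-12:30 (add 6h to convert from UTC-6).
Alice ∩ Esperanza: 06:00-11:35, 12:15-14:25.
Alice ∩ Esperanza ∩ Erik: 06:40-11:35, 12:15-14:05.
Alice ∩ Esperanza ∩ Erik ∩ Lila: 06:40-11:35, 12:15-14:05.
Alice ∩ Esperanza ∩ Erik ∩ Lila ∩ Ugo: 06:40-11:35, 12:15-12:30.
Those are the intersection windows.
The last common window of at least 75 minutes is 06:40-11:35; a 75-minute meeting can start as late as 10:20 and still end by 11:35.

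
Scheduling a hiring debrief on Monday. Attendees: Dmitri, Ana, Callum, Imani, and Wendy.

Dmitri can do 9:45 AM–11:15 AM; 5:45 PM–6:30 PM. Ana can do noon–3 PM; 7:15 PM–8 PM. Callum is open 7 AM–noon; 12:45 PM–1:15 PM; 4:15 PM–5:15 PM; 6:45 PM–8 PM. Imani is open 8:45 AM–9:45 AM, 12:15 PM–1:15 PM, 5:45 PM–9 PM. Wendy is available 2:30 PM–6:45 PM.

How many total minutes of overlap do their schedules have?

Dmitri ∩ Ana: ∅.
Dmitri ∩ Ana ∩ Callum: ∅.
Dmitri ∩ Ana ∩ Callum ∩ Imani: ∅.
Dmitri ∩ Ana ∩ Callum ∩ Imani ∩ Wendy: ∅.
There is no time when everyone is free.
There is no common window, so the total is 0 minutes.

0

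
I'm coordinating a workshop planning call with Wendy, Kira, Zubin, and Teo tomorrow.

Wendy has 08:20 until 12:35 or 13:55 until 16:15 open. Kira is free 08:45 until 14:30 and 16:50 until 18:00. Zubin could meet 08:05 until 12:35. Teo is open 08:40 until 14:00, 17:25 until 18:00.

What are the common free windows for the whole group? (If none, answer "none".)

Wendy ∩ Kira: 08:45-12:35, 13:55-14:30.
Wendy ∩ Kira ∩ Zubin: 08:45-12:35.
Wendy ∩ Kira ∩ Zubin ∩ Teo: 08:45-12:35.
Those are the intersection windows.

08:45-12:35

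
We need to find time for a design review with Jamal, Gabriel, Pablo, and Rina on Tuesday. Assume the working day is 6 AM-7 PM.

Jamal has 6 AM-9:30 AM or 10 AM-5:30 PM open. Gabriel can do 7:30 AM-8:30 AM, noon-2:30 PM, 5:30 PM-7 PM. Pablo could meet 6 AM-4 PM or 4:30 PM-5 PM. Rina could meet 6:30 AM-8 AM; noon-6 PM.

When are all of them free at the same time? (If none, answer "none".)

07:30-08:00, 12:00-14:30

Jamal ∩ Gabriel: 07:30-08:30, 12:00-14:30.
Jamal ∩ Gabriel ∩ Pablo: 07:30-08:30, 12:00-14:30.
Jamal ∩ Gabriel ∩ Pablo ∩ Rina: 07:30-08:00, 12:00-14:30.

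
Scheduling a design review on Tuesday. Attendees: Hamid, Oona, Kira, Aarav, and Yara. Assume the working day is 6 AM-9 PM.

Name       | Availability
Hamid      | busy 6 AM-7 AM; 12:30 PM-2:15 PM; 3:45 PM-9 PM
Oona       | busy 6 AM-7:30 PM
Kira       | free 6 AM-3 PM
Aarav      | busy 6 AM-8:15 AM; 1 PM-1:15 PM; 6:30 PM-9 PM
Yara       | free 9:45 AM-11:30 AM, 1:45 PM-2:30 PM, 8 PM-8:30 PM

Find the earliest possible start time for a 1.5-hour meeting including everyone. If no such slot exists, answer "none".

Hamid free: 07:00-12:30, 14:15-15:45 (invert busy blocks within the working day).
Oona free: 19:30-21:00 (invert busy blocks within the working day).
Kira free: 06:00-15:00.
Aarav free: 08:15-13:00, 13:15-18:30 (invert busy blocks within the working day).
Yara free: 09:45-11:30, 13:45-14:30, 20:00-20:30.
Hamid ∩ Oona: ∅.
Hamid ∩ Oona ∩ Kira: ∅.
Hamid ∩ Oona ∩ Kira ∩ Aarav: ∅.
Hamid ∩ Oona ∩ Kira ∩ Aarav ∩ Yara: ∅.
There is no time when everyone is free.
No common window is at least 90 minutes long.

none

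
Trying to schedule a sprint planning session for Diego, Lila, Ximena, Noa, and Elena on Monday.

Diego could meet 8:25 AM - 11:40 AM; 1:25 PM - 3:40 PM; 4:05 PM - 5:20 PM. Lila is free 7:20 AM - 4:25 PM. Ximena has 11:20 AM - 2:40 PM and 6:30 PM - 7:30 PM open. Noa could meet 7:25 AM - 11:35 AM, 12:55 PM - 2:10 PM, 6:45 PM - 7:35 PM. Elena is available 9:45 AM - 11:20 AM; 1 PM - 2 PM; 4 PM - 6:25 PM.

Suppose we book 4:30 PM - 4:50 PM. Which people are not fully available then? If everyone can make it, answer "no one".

Diego: free for 16:30-16:50. Lila: not fully free for 16:30-16:50. Ximena: not fully free for 16:30-16:50. Noa: not fully free for 16:30-16:50. Elena: free for 16:30-16:50.

Lila, Noa, Ximena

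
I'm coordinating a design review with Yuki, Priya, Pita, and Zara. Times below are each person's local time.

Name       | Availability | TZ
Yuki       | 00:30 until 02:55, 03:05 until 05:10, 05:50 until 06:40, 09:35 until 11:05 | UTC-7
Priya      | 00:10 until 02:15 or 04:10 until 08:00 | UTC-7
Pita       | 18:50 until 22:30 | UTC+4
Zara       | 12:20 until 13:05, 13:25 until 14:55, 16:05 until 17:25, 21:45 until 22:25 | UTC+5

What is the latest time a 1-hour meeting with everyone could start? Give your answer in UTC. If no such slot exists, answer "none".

none

Yuki in UTC: 07:30-09:55, 10:05-12:10, 12:50-13:40, 16:35-18:05 (add 7h to convert from UTC-7).
Priya in UTC: 07:10-09:15, 11:10-15:00 (add 7h to convert from UTC-7).
Pita in UTC: 14:50-18:30 (subtract 4h to convert from UTC+4).
Zara in UTC: 07:20-08:05, 08:25-09:55, 11:05-12:25, 16:45-17:25 (subtract 5h to convert from UTC+5).
Yuki ∩ Priya: 07:30-09:15, 11:10-12:10, 12:50-13:40.
Yuki ∩ Priya ∩ Pita: ∅.
Yuki ∩ Priya ∩ Pita ∩ Zara: ∅.
There is no time when everyone is free.
No common window is at least 60 minutes long.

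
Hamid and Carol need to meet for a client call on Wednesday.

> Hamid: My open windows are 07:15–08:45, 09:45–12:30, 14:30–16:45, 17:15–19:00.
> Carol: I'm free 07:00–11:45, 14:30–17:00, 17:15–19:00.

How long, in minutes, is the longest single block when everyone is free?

Hamid ∩ Carol: 07:15-08:45, 09:45-11:45, 14:30-16:45, 17:15-19:00.
The longest is 14:30-16:45 at 135 minutes.

135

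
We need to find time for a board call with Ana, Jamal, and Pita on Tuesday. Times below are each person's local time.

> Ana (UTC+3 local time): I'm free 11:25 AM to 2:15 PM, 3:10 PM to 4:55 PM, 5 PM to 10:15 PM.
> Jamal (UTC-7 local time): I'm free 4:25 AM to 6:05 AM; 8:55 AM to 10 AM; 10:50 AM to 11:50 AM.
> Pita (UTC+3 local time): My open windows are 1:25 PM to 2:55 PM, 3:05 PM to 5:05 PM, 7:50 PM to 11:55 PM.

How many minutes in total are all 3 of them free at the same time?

125

Ana in UTC: 08:25-11:15, 12:10-13:55, 14:00-19:15 (subtract 3h to convert from UTC+3).
Jamal in UTC: 11:25-13:05, 15:55-17:00, 17:50-18:50 (add 7h to convert from UTC-7).
Pita in UTC: 10:25-11:55, 12:05-14:05, 16:50-20:55 (subtract 3h to convert from UTC+3).
Ana ∩ Jamal: 12:10-13:05, 15:55-17:00, 17:50-18:50.
Ana ∩ Jamal ∩ Pita: 12:10-13:05, 16:50-17:00, 17:50-18:50.
Those are the intersection windows.
Summing the common windows: 55 + 10 + 60 = 125 minutes.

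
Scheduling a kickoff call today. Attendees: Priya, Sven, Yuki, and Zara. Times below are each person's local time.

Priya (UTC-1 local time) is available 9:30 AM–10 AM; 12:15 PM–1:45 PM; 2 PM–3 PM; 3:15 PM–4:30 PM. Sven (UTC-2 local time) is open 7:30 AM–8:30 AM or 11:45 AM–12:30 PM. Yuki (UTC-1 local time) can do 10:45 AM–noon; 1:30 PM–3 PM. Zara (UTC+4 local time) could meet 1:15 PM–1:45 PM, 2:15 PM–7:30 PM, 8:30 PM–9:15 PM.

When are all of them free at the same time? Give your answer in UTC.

Priya in UTC: 10:30-11:00, 13:15-14:45, 15:00-16:00, 16:15-17:30 (add 1h to convert from UTC-1).
Sven in UTC: 09:30-10:30, 13:45-14:30 (add 2h to convert from UTC-2).
Yuki in UTC: 11:45-13:00, 14:30-16:00 (add 1h to convert from UTC-1).
Zara in UTC: 09:15-09:45, 10:15-15:30, 16:30-17:15 (subtract 4h to convert from UTC+4).
Priya ∩ Sven: 13:45-14:30.
Priya ∩ Sven ∩ Yuki: ∅.
Priya ∩ Sven ∩ Yuki ∩ Zara: ∅.
There is no time when everyone is free.

none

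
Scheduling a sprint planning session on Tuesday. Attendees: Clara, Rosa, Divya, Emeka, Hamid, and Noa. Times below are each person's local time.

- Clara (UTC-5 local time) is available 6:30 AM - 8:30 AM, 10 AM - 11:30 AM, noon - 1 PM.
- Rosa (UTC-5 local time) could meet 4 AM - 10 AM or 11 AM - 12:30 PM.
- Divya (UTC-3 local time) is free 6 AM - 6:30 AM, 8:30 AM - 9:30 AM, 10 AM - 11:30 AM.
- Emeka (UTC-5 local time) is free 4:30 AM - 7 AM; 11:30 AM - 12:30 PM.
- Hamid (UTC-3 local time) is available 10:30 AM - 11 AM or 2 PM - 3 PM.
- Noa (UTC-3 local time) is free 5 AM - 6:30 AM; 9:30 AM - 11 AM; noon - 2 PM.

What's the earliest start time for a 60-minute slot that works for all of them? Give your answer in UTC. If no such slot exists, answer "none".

Clara in UTC: 11:30-13:30, 15:00-16:30, 17:00-18:00 (add 5h to convert from UTC-5).
Rosa in UTC: 09:00-15:00, 16:00-17:30 (add 5h to convert from UTC-5).
Divya in UTC: 09:00-09:30, 11:30-12:30, 13:00-14:30 (add 3h to convert from UTC-3).
Emeka in UTC: 09:30-12:00, 16:30-17:30 (add 5h to convert from UTC-5).
Hamid in UTC: 13:30-14:00, 17:00-18:00 (add 3h to convert from UTC-3).
Noa in UTC: 08:00-09:30, 12:30-14:00, 15:00-17:00 (add 3h to convert from UTC-3).
Clara ∩ Rosa: 11:30-13:30, 16:00-16:30, 17:00-17:30.
Clara ∩ Rosa ∩ Divya: 11:30-12:30, 13:00-13:30.
Clara ∩ Rosa ∩ Divya ∩ Emeka: 11:30-12:00.
Clara ∩ Rosa ∩ Divya ∩ Emeka ∩ Hamid: ∅.
Clara ∩ Rosa ∩ Divya ∩ Emeka ∩ Hamid ∩ Noa: ∅.
There is no time when everyone is free.
No common window is at least 60 minutes long.

none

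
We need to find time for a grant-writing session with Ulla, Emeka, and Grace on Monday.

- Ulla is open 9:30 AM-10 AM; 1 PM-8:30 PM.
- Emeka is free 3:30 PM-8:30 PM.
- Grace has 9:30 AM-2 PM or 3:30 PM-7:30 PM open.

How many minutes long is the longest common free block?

240

Ulla ∩ Emeka: 15:30-20:30.
Ulla ∩ Emeka ∩ Grace: 15:30-19:30.
Those are the intersection windows.
The longest is 15:30-19:30 at 240 minutes.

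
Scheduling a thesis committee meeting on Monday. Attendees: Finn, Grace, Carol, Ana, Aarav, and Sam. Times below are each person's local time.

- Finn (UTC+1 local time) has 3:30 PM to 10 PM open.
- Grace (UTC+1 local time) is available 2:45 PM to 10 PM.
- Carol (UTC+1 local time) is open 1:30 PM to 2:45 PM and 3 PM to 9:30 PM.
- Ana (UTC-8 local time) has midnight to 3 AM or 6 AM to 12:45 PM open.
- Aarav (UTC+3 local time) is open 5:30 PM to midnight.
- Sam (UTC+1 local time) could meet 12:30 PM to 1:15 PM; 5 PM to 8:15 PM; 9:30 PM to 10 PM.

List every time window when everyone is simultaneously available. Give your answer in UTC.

16:00-19:15

Finn in UTC: 14:30-21:00 (subtract 1h to convert from UTC+1).
Grace in UTC: 13:45-21:00 (subtract 1h to convert from UTC+1).
Carol in UTC: 12:30-13:45, 14:00-20:30 (subtract 1h to convert from UTC+1).
Ana in UTC: 08:00-11:00, 14:00-20:45 (add 8h to convert from UTC-8).
Aarav in UTC: 14:30-21:00 (subtract 3h to convert from UTC+3).
Sam in UTC: 11:30-12:15, 16:00-19:15, 20:30-21:00 (subtract 1h to convert from UTC+1).
Finn ∩ Grace: 14:30-21:00.
Finn ∩ Grace ∩ Carol: 14:30-20:30.
Finn ∩ Grace ∩ Carol ∩ Ana: 14:30-20:30.
Finn ∩ Grace ∩ Carol ∩ Ana ∩ Aarav: 14:30-20:30.
Finn ∩ Grace ∩ Carol ∩ Ana ∩ Aarav ∩ Sam: 16:00-19:15.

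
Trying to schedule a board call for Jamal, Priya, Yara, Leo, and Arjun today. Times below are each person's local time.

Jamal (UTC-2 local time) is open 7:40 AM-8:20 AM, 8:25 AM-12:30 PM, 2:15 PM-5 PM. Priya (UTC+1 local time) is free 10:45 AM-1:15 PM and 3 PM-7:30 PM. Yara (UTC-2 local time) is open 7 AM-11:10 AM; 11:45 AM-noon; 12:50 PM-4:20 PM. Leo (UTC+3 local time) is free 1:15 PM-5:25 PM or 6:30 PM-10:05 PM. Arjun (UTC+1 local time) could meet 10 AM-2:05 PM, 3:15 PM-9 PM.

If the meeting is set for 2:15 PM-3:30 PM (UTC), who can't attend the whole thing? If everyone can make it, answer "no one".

Jamal in UTC: 09:40-10:20, 10:25-14:30, 16:15-19:00 (add 2h to convert from UTC-2).
Priya in UTC: 09:45-12:15, 14:00-18:30 (subtract 1h to convert from UTC+1).
Yara in UTC: 09:00-13:10, 13:45-14:00, 14:50-18:20 (add 2h to convert from UTC-2).
Leo in UTC: 10:15-14:25, 15:30-19:05 (subtract 3h to convert from UTC+3).
Arjun in UTC: 09:00-13:05, 14:15-20:00 (subtract 1h to convert from UTC+1).
Jamal: not fully free for 14:15-15:30. Priya: free for 14:15-15:30. Yara: not fully free for 14:15-15:30. Leo: not fully free for 14:15-15:30. Arjun: free for 14:15-15:30.

Jamal, Leo, Yara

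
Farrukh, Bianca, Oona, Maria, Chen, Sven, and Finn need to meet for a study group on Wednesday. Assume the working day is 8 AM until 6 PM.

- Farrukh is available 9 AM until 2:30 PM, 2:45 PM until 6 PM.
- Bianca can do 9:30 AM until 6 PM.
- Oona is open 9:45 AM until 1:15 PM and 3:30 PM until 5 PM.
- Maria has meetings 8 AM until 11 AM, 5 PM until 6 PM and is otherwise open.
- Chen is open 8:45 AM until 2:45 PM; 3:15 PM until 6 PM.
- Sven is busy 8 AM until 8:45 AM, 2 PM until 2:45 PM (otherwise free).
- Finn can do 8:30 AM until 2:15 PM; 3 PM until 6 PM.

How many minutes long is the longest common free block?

135

Farrukh free: 09:00-14:30, 14:45-18:00.
Bianca free: 09:30-18:00.
Oona free: 09:45-13:15, 15:30-17:00.
Maria free: 11:00-17:00 (invert busy blocks within the working day).
Chen free: 08:45-14:45, 15:15-18:00.
Sven free: 08:45-14:00, 14:45-18:00 (invert busy blocks within the working day).
Finn free: 08:30-14:15, 15:00-18:00.
Farrukh ∩ Bianca: 09:30-14:30, 14:45-18:00.
Farrukh ∩ Bianca ∩ Oona: 09:45-13:15, 15:30-17:00.
Farrukh ∩ Bianca ∩ Oona ∩ Maria: 11:00-13:15, 15:30-17:00.
Farrukh ∩ Bianca ∩ Oona ∩ Maria ∩ Chen: 11:00-13:15, 15:30-17:00.
Farrukh ∩ Bianca ∩ Oona ∩ Maria ∩ Chen ∩ Sven: 11:00-13:15, 15:30-17:00.
Farrukh ∩ Bianca ∩ Oona ∩ Maria ∩ Chen ∩ Sven ∩ Finn: 11:00-13:15, 15:30-17:00.
So the common availability across everyone is 11:00-13:15, 15:30-17:00.
The longest is 11:00-13:15 at 135 minutes.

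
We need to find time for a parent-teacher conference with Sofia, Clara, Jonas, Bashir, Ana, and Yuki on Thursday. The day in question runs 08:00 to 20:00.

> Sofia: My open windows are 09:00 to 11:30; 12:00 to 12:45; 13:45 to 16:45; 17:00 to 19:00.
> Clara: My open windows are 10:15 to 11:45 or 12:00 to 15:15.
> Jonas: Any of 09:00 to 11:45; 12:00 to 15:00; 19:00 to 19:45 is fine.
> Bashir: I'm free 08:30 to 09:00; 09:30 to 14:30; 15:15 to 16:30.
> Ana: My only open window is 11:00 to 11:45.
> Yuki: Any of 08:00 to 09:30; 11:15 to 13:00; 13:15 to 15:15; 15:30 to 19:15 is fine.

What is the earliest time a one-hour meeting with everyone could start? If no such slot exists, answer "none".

Sofia ∩ Clara: 10:15-11:30, 12:00-12:45, 13:45-15:15.
Sofia ∩ Clara ∩ Jonas: 10:15-11:30, 12:00-12:45, 13:45-15:00.
Sofia ∩ Clara ∩ Jonas ∩ Bashir: 10:15-11:30, 12:00-12:45, 13:45-14:30.
Sofia ∩ Clara ∩ Jonas ∩ Bashir ∩ Ana: 11:00-11:30.
Sofia ∩ Clara ∩ Jonas ∩ Bashir ∩ Ana ∩ Yuki: 11:15-11:30.
No common window is at least 60 minutes long.

none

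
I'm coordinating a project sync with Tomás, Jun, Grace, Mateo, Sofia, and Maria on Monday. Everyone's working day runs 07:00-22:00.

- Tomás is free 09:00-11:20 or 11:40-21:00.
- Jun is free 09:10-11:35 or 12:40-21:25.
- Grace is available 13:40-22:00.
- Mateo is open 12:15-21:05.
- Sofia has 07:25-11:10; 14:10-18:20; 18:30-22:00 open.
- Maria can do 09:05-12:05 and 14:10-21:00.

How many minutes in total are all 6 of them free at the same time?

Tomás ∩ Jun: 09:10-11:20, 12:40-21:00.
Tomás ∩ Jun ∩ Grace: 13:40-21:00.
Tomás ∩ Jun ∩ Grace ∩ Mateo: 13:40-21:00.
Tomás ∩ Jun ∩ Grace ∩ Mateo ∩ Sofia: 14:10-18:20, 18:30-21:00.
Tomás ∩ Jun ∩ Grace ∩ Mateo ∩ Sofia ∩ Maria: 14:10-18:20, 18:30-21:00.
Summing the common windows: 250 + 150 = 400 minutes.

400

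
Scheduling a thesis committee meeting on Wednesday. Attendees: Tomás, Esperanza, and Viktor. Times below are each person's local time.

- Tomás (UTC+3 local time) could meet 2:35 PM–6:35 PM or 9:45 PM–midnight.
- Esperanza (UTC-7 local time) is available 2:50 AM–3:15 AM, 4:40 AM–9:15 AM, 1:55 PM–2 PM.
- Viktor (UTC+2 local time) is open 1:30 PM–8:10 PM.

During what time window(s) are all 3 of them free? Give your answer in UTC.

Tomás in UTC: 11:35-15:35, 18:45-21:00 (subtract 3h to convert from UTC+3).
Esperanza in UTC: 09:50-10:15, 11:40-16:15, 20:55-21:00 (add 7h to convert from UTC-7).
Viktor in UTC: 11:30-18:10 (subtract 2h to convert from UTC+2).
Tomás ∩ Esperanza: 11:40-15:35, 20:55-21:00.
Tomás ∩ Esperanza ∩ Viktor: 11:40-15:35.

11:40-15:35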